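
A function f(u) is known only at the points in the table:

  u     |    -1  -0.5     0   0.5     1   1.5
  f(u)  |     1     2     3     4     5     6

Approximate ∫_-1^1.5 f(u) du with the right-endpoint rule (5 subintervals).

Δu = 0.5.
Sum = 0.5·[2 + 3 + 4 + 5 + 6] = 10.

10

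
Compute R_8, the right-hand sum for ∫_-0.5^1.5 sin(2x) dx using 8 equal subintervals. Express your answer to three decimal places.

0.872

Δx = (1.5 − (-0.5))/8 = 0.25.
Right endpoints: -0.25, 0, 0.25, 0.5, 0.75, 1, 1.25, 1.5.
f(-0.25) ≈ -0.479, f(0) ≈ 0.000, f(0.25) ≈ 0.479, f(0.5) ≈ 0.841, f(0.75) ≈ 0.997, f(1) ≈ 0.909, f(1.25) ≈ 0.598, f(1.5) ≈ 0.141.
Sum = Δx · [f(-0.25) + f(0) + f(0.25) + ...].
Sum ≈ 0.872.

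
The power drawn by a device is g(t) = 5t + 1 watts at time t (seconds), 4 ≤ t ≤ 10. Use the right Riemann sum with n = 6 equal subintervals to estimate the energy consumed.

Δt = (10 − 4)/6 = 1.
Right endpoints: 5, 6, 7, 8, 9, 10.
g(5) = 26, g(6) = 31, g(7) = 36, g(8) = 41, g(9) = 46, g(10) = 51.
Sum = Δt · [g(5) + g(6) + g(7) + ...].
Sum = 231.

231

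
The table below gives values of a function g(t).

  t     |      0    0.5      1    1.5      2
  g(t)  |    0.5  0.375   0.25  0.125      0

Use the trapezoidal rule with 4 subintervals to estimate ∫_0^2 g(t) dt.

Δt = 0.5.
T_4 = (0.5/2)·[0.5 + 2·0.375 + 2·0.25 + 2·0.125 + 0] = 0.5.

0.5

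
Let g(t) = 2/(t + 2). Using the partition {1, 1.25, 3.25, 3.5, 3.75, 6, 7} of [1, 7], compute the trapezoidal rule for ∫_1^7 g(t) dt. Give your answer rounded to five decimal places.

2.24727

Subinterval widths: 0.25, 2, 0.25, 0.25, 2.25, 1.
g(1) = 2/3, g(1.25) = 8/13, g(3.25) = 8/21, g(3.5) = 4/11, g(3.75) = 8/23, g(6) = 0.25, g(7) = 2/9.
On each subinterval the trapezoid contributes (Δt_i/2)·[g(t_{i-1}) + g(t_i)].
Sum ≈ 2.24727.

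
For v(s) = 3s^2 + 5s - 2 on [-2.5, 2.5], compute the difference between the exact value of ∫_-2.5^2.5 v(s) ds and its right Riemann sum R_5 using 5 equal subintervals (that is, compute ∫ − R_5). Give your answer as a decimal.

-15

Exact integral: ∫_-2.5^2.5 v(s) ds = 21.25.
R_5 = 36.25.
Error = 21.25 − 36.25 = -15.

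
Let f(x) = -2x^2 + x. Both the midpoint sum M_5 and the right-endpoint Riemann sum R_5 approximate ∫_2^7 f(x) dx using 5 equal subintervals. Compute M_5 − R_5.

M_5 = -200.
R_5 = -245.
M_5 − R_5 = 45.

45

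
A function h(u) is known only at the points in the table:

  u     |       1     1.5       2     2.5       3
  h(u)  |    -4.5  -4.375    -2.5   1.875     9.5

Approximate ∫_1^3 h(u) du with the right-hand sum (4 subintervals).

Δu = 0.5.
Sum = 0.5·[(-4.375) + (-2.5) + 1.875 + 9.5] = 2.25.

2.25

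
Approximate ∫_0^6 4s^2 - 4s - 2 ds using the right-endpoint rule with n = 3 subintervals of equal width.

Δs = (6 − 0)/3 = 2.
Right endpoints: 2, 4, 6.
f(2) = 6, f(4) = 46, f(6) = 118.
Sum = Δs · [f(2) + f(4) + f(6)].
Sum = 340.

340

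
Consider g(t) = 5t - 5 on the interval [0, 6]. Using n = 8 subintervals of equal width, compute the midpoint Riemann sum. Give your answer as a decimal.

Δt = (6 − 0)/8 = 0.75.
Midpoints: 0.375, 1.125, 1.875, 2.625, 3.375, 4.125, 4.875, 5.625.
g(0.375) = -3.125, g(1.125) = 0.625, g(1.875) = 4.375, g(2.625) = 8.125, g(3.375) = 11.875, g(4.125) = 15.625, g(4.875) = 19.375, g(5.625) = 23.125.
Sum = Δt · [g(0.375) + g(1.125) + g(1.875) + ...].
Sum = 60.

60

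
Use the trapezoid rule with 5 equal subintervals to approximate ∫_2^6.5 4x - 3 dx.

63

Δx = (6.5 − 2)/5 = 0.9.
f(2) = 5, f(2.9) = 8.6, f(3.8) = 12.2, f(4.7) = 15.8, f(5.6) = 19.4, f(6.5) = 23.
T_5 = (Δx/2)·[f(x_0) + 2f(x_1) + ... + 2f(x_{4}) + f(x_5)].
Sum = 63.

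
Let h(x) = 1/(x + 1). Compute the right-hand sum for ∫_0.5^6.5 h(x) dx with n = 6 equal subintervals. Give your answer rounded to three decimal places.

1.377

Δx = (6.5 − 0.5)/6 = 1.
Right endpoints: 1.5, 2.5, 3.5, 4.5, 5.5, 6.5.
h(1.5) = 0.4, h(2.5) = 2/7, h(3.5) = 2/9, h(4.5) = 2/11, h(5.5) = 2/13, h(6.5) = 2/15.
Sum = Δx · [h(1.5) + h(2.5) + h(3.5) + ...].
Sum ≈ 1.377.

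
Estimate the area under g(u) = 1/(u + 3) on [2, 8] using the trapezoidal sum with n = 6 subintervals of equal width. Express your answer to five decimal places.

Δu = (8 − 2)/6 = 1.
g(2) = 0.2, g(3) = 1/6, g(4) = 1/7, g(5) = 0.125, g(6) = 1/9, g(7) = 0.1, g(8) = 1/11.
T_6 = (Δu/2)·[g(u_0) + 2g(u_1) + ... + 2g(u_{5}) + g(u_6)].
Sum ≈ 0.79109.

0.79109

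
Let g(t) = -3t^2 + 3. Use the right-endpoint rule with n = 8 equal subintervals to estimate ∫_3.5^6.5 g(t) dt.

Δt = (6.5 − 3.5)/8 = 0.375.
Right endpoints: 3.875, 4.25, 4.625, 5, 5.375, 5.75, 6.125, 6.5.
g(3.875) = -42.046875, g(4.25) = -51.1875, g(4.625) = -61.171875, g(5) = -72, g(5.375) = -83.671875, g(5.75) = -96.1875, g(6.125) = -109.546875, g(6.5) = -123.75.
Sum = Δt · [g(3.875) + g(4.25) + g(4.625) + ...].
Sum = -239.8359375.

-239.8359375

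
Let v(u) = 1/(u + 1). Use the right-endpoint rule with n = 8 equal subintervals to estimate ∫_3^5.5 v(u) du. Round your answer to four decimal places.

0.4708

Δu = (5.5 − 3)/8 = 0.3125.
Right endpoints: 3.3125, 3.625, 3.9375, 4.25, 4.5625, 4.875, 5.1875, 5.5.
v(3.3125) = 16/69, v(3.625) = 8/37, v(3.9375) = 16/79, v(4.25) = 4/21, v(4.5625) = 16/89, v(4.875) = 8/47, v(5.1875) = 16/99, v(5.5) = 2/13.
Sum = Δu · [v(3.3125) + v(3.625) + v(3.9375) + ...].
Sum ≈ 0.4708.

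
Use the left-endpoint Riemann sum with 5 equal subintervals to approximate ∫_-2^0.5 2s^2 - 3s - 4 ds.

Δs = (0.5 − (-2))/5 = 0.5.
Left endpoints: -2, -1.5, -1, -0.5, 0.
f(-2) = 10, f(-1.5) = 5, f(-1) = 1, f(-0.5) = -2, f(0) = -4.
Sum = Δs · [f(-2) + f(-1.5) + f(-1) + f(-0.5) + f(0)].
Sum = 5.

5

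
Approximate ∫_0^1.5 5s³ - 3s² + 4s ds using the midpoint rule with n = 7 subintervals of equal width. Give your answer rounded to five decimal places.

Δs = (1.5 − 0)/7 = 3/14.
Midpoints: 3/28, 9/28, 15/28, 0.75, 27/28, 33/28, 39/28.
f(3/28) = 8787/21952, f(9/28) = 25065/21952, f(15/28) = 45015/21952, f(0.75) = 3.421875, f(27/28) = 121851/21952, f(33/28) = 191697/21952, f(39/28) = 291135/21952.
Sum = Δs · [f(3/28) + f(9/28) + f(15/28) + ...].
Sum ≈ 7.40577.

7.40577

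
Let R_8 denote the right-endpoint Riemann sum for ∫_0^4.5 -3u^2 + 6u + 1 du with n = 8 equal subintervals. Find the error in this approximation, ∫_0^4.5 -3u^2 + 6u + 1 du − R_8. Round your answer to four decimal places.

10.2041

Exact integral: ∫_0^4.5 f(u) du = -25.875.
R_8 ≈ -36.079102.
Error ≈ -25.875 − (-36.079102) ≈ 10.2041.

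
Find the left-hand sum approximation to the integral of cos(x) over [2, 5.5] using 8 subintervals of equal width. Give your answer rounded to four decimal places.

-1.8351

Δx = (5.5 − 2)/8 = 0.4375.
Left endpoints: 2, 2.4375, 2.875, 3.3125, 3.75, 4.1875, 4.625, 5.0625.
f(2) ≈ -0.4161, f(2.4375) ≈ -0.7622, f(2.875) ≈ -0.9647, f(3.3125) ≈ -0.9854, f(3.75) ≈ -0.8206, f(4.1875) ≈ -0.5011, f(4.625) ≈ -0.0873, f(5.0625) ≈ 0.3430.
Sum = Δx · [f(2) + f(2.4375) + f(2.875) + ...].
Sum ≈ -1.8351.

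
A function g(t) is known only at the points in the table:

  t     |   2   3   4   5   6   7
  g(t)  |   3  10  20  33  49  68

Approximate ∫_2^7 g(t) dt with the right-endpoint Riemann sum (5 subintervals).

180

Δt = 1.
Sum = 1·[10 + 20 + 33 + 49 + 68] = 180.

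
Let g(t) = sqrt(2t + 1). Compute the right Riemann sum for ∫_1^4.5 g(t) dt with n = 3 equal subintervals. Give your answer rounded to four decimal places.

Δt = (4.5 − 1)/3 = 7/6.
Right endpoints: 13/6, 10/3, 4.5.
g(13/6) ≈ 2.3094, g(10/3) ≈ 2.7689, g(4.5) ≈ 3.1623.
Sum = Δt · [g(13/6) + g(10/3) + g(4.5)].
Sum ≈ 9.6140.

9.6140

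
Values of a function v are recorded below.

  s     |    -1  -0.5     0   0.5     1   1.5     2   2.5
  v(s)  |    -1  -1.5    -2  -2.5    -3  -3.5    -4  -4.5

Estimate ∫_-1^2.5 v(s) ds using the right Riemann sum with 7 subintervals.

-10.5

Δs = 0.5.
Sum = 0.5·[(-1.5) + (-2) + (-2.5) + (-3) + (-3.5) + (-4) + (-4.5)] = -10.5.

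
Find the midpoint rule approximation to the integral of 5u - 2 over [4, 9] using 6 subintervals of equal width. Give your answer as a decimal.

Δu = (9 − 4)/6 = 5/6.
Midpoints: 53/12, 5.25, 73/12, 83/12, 7.75, 103/12.
f(53/12) = 241/12, f(5.25) = 24.25, f(73/12) = 341/12, f(83/12) = 391/12, f(7.75) = 36.75, f(103/12) = 491/12.
Sum = Δu · [f(53/12) + f(5.25) + f(73/12) + ...].
Sum = 152.5.

152.5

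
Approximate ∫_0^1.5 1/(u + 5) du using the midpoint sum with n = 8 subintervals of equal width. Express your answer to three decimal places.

0.262

Δu = (1.5 − 0)/8 = 0.1875.
Midpoints: 0.09375, 0.28125, 0.46875, 0.65625, 0.84375, 1.03125, 1.21875, 1.40625.
f(0.09375) = 32/163, f(0.28125) = 32/169, f(0.46875) = 32/175, f(0.65625) = 32/181, f(0.84375) = 32/187, f(1.03125) = 32/193, f(1.21875) = 32/199, f(1.40625) = 32/205.
Sum = Δu · [f(0.09375) + f(0.28125) + f(0.46875) + ...].
Sum ≈ 0.262.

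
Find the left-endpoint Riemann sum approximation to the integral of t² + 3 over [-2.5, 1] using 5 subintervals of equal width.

Δt = (1 − (-2.5))/5 = 0.7.
Left endpoints: -2.5, -1.8, -1.1, -0.4, 0.3.
f(-2.5) = 9.25, f(-1.8) = 6.24, f(-1.1) = 4.21, f(-0.4) = 3.16, f(0.3) = 3.09.
Sum = Δt · [f(-2.5) + f(-1.8) + f(-1.1) + f(-0.4) + f(0.3)].
Sum = 18.165.

18.165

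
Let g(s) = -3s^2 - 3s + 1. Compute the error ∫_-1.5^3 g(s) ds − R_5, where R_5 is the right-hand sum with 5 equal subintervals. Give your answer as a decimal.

17.01

Exact integral: ∫_-1.5^3 g(s) ds = -36.
R_5 = -53.01.
Error = -36 − (-53.01) = 17.01.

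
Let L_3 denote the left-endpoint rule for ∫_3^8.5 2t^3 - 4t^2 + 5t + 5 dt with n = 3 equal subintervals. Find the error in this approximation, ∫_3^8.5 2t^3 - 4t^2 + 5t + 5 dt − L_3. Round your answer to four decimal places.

775.7164

Exact integral: ∫_3^8.5 f(t) dt ≈ 1972.322917.
L_3 ≈ 1196.606481.
Error ≈ 1972.322917 − 1196.606481 ≈ 775.7164.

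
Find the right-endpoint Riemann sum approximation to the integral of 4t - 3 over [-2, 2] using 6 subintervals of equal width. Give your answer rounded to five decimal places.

-6.66667

Δt = (2 − (-2))/6 = 2/3.
Right endpoints: -4/3, -2/3, 0, 2/3, 4/3, 2.
f(-4/3) = -25/3, f(-2/3) = -17/3, f(0) = -3, f(2/3) = -1/3, f(4/3) = 7/3, f(2) = 5.
Sum = Δt · [f(-4/3) + f(-2/3) + f(0) + ...].
Sum ≈ -6.66667.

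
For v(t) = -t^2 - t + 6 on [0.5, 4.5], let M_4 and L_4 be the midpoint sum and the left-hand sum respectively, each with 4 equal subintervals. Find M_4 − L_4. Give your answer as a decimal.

-11

M_4 = -16.
L_4 = -5.
M_4 − L_4 = -11.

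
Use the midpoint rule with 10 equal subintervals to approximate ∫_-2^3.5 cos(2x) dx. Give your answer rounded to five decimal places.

Δx = (3.5 − (-2))/10 = 0.55.
Midpoints: -1.725, -1.175, -0.625, -0.075, 0.475, 1.025, 1.575, 2.125, 2.675, 3.225.
f(-1.725) ≈ -0.95282, f(-1.175) ≈ -0.70271, f(-0.625) ≈ 0.31532, f(-0.075) ≈ 0.98877, f(0.475) ≈ 0.58168, f(1.025) ≈ -0.46107, f(1.575) ≈ -0.99996, f(2.125) ≈ -0.44609, f(2.675) ≈ 0.59528, f(3.225) ≈ 0.98612.
Sum = Δx · [f(-1.725) + f(-1.175) + f(-0.625) + ...].
Sum ≈ -0.05252.

-0.05252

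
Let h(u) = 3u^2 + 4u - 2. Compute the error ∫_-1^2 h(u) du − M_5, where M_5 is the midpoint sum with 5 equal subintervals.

0.27

Exact integral: ∫_-1^2 h(u) du = 9.
M_5 = 8.73.
Error = 9 − 8.73 = 0.27.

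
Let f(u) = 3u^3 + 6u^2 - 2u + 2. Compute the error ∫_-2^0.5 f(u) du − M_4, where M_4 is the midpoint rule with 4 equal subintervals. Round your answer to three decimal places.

Exact integral: ∫_-2^0.5 f(u) du = 13.046875.
M_4 ≈ 13.10791.
Error ≈ 13.046875 − 13.10791 ≈ -0.061.

-0.061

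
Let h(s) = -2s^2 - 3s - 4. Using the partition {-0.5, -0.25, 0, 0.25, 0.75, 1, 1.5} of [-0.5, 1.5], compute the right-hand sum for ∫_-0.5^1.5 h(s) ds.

Subinterval widths: 0.25, 0.25, 0.25, 0.5, 0.25, 0.5.
Right endpoints: -0.25, 0, 0.25, 0.75, 1, 1.5.
h(-0.25) = -3.375, h(0) = -4, h(0.25) = -4.875, h(0.75) = -7.375, h(1) = -9, h(1.5) = -13.
Sum = Σ Δs_i · h(s_i).
Sum = -15.5.

-15.5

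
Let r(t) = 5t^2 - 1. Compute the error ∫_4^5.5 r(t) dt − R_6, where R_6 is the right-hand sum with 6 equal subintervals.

Exact integral: ∫_4^5.5 r(t) dt = 169.125.
R_6 = 178.109375.
Error = 169.125 − 178.109375 = -8.984375.

-8.984375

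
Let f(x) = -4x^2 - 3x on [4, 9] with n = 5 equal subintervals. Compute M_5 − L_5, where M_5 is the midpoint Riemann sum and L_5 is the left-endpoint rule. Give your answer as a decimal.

M_5 = -982.5.
L_5 = -850.
M_5 − L_5 = -132.5.

-132.5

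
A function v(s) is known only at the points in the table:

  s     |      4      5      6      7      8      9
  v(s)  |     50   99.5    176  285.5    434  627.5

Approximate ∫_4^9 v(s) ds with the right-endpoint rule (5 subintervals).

Δs = 1.
Sum = 1·[99.5 + 176 + 285.5 + 434 + 627.5] = 1622.5.

1622.5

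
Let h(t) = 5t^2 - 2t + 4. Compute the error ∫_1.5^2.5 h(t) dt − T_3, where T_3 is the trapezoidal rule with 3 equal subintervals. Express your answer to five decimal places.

Exact integral: ∫_1.5^2.5 h(t) dt ≈ 20.4166667.
T_3 ≈ 20.5092593.
Error ≈ 20.4166667 − 20.5092593 ≈ -0.09259.

-0.09259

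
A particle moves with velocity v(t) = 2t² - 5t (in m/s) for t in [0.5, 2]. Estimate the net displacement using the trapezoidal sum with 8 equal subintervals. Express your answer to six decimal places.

Δt = (2 − 0.5)/8 = 0.1875.
v(0.5) = -2, v(0.6875) = -2.4921875, v(0.875) = -2.84375, v(1.0625) = -3.0546875, v(1.25) = -3.125, v(1.4375) = -3.0546875, v(1.625) = -2.84375, v(1.8125) = -2.4921875, v(2) = -2.
T_8 = (Δt/2)·[v(t_0) + 2v(t_1) + ... + 2v(t_{7}) + v(t_8)].
Sum ≈ -4.107422.

-4.107422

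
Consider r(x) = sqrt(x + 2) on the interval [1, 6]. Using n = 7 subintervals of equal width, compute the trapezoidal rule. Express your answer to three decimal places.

Δx = (6 − 1)/7 = 5/7.
r(1) ≈ 1.732, r(12/7) ≈ 1.927, r(17/7) ≈ 2.104, r(22/7) ≈ 2.268, r(27/7) ≈ 2.420, r(32/7) ≈ 2.563, r(37/7) ≈ 2.699, r(6) ≈ 2.828.
T_7 = (Δx/2)·[r(x_0) + 2r(x_1) + ... + 2r(x_{6}) + r(x_7)].
Sum ≈ 11.616.

11.616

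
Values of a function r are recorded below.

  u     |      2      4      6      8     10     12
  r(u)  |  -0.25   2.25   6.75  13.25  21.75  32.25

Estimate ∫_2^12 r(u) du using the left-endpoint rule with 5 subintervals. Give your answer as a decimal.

87.5

Δu = 2.
Sum = 2·[(-0.25) + 2.25 + 6.75 + 13.25 + 21.75] = 87.5.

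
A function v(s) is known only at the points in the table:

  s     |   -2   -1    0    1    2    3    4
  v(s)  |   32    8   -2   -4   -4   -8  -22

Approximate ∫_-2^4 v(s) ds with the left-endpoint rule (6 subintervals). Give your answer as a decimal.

Δs = 1.
Sum = 1·[32 + 8 + (-2) + (-4) + (-4) + (-8)] = 22.

22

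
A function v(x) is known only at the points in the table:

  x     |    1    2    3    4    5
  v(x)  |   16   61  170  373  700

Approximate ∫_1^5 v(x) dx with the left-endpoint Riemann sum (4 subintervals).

620

Δx = 1.
Sum = 1·[16 + 61 + 170 + 373] = 620.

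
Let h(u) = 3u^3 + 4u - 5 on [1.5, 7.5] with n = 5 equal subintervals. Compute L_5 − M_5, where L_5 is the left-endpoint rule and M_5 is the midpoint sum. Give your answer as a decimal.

L_5 = 1737.87.
M_5 = 2418.09.
L_5 − M_5 = -680.22.

-680.22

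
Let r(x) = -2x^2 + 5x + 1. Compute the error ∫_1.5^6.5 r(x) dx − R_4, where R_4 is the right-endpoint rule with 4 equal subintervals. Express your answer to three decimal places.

Exact integral: ∫_1.5^6.5 r(x) dx ≈ -75.83333.
R_4 = -112.8125.
Error ≈ -75.83333 − (-112.8125) ≈ 36.979.

36.979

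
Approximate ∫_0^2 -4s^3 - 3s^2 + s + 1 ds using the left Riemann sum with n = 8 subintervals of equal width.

-15.0625

Δs = (2 − 0)/8 = 0.25.
Left endpoints: 0, 0.25, 0.5, 0.75, 1, 1.25, 1.5, 1.75.
f(0) = 1, f(0.25) = 1, f(0.5) = 0.25, f(0.75) = -1.625, f(1) = -5, f(1.25) = -10.25, f(1.5) = -17.75, f(1.75) = -27.875.
Sum = Δs · [f(0) + f(0.25) + f(0.5) + ...].
Sum = -15.0625.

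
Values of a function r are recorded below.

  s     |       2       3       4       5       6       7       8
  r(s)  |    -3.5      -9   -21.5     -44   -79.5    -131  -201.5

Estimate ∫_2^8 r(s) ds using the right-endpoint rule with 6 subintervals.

Δs = 1.
Sum = 1·[(-9) + (-21.5) + (-44) + (-79.5) + (-131) + (-201.5)] = -486.5.

-486.5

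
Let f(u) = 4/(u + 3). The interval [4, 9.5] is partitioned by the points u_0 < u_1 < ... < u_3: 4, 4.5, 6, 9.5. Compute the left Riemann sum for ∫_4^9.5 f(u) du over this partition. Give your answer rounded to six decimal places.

Subinterval widths: 0.5, 1.5, 3.5.
Left endpoints: 4, 4.5, 6.
f(4) = 4/7, f(4.5) = 8/15, f(6) = 4/9.
Sum = Σ Δu_i · f(u_i).
Sum ≈ 2.641270.

2.641270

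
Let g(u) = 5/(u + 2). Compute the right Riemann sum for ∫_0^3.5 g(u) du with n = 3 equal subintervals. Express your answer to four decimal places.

4.2489

Δu = (3.5 − 0)/3 = 7/6.
Right endpoints: 7/6, 7/3, 3.5.
g(7/6) = 30/19, g(7/3) = 15/13, g(3.5) = 10/11.
Sum = Δu · [g(7/6) + g(7/3) + g(3.5)].
Sum ≈ 4.2489.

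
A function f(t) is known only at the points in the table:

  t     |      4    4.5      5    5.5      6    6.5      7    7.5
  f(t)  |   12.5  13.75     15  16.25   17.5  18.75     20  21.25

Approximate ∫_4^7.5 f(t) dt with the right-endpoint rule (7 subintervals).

Δt = 0.5.
Sum = 0.5·[13.75 + 15 + 16.25 + 17.5 + 18.75 + 20 + 21.25] = 61.25.

61.25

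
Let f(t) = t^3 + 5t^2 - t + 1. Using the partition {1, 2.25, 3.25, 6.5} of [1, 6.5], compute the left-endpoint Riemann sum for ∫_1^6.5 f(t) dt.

Subinterval widths: 1.25, 1, 3.25.
Left endpoints: 1, 2.25, 3.25.
f(1) = 6, f(2.25) = 35.453125, f(3.25) = 84.890625.
Sum = Σ Δt_i · f(t_i).
Sum = 318.84765625.

318.84765625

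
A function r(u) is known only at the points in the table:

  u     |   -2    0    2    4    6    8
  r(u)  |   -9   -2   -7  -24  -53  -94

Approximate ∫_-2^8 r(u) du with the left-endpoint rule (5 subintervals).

Δu = 2.
Sum = 2·[(-9) + (-2) + (-7) + (-24) + (-53)] = -190.

-190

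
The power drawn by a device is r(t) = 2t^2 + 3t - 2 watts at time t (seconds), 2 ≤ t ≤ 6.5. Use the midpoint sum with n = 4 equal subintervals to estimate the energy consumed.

225.17578125

Δt = (6.5 − 2)/4 = 1.125.
Midpoints: 2.5625, 3.6875, 4.8125, 5.9375.
r(2.5625) = 18.8203125, r(3.6875) = 36.2578125, r(4.8125) = 58.7578125, r(5.9375) = 86.3203125.
Sum = Δt · [r(2.5625) + r(3.6875) + r(4.8125) + r(5.9375)].
Sum = 225.17578125.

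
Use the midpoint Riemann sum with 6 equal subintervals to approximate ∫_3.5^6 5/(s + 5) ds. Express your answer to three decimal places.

Δs = (6 − 3.5)/6 = 5/12.
Midpoints: 89/24, 4.125, 109/24, 119/24, 5.375, 139/24.
f(89/24) = 120/209, f(4.125) = 40/73, f(109/24) = 120/229, f(119/24) = 120/239, f(5.375) = 40/83, f(139/24) = 120/259.
Sum = Δs · [f(89/24) + f(4.125) + f(109/24) + ...].
Sum ≈ 1.289.

1.289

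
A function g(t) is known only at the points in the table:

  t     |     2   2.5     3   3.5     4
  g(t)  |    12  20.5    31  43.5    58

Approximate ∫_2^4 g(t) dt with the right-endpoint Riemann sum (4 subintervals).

76.5

Δt = 0.5.
Sum = 0.5·[20.5 + 31 + 43.5 + 58] = 76.5.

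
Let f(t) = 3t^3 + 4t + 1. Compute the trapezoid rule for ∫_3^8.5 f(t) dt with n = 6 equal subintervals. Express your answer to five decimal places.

Δt = (8.5 − 3)/6 = 11/12.
f(3) = 94, f(47/12) = 113423/576, f(29/6) = 25853/72, f(5.75) = 594.328125, f(20/3) = 8249/9, f(91/12) = 771619/576, f(8.5) = 1877.375.
T_6 = (Δt/2)·[f(t_0) + 2f(t_1) + ... + 2f(t_{5}) + f(t_6)].
Sum ≈ 4026.15755.

4026.15755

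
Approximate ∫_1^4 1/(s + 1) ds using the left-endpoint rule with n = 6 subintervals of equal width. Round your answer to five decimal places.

0.99563

Δs = (4 − 1)/6 = 0.5.
Left endpoints: 1, 1.5, 2, 2.5, 3, 3.5.
f(1) = 0.5, f(1.5) = 0.4, f(2) = 1/3, f(2.5) = 2/7, f(3) = 0.25, f(3.5) = 2/9.
Sum = Δs · [f(1) + f(1.5) + f(2) + ...].
Sum ≈ 0.99563.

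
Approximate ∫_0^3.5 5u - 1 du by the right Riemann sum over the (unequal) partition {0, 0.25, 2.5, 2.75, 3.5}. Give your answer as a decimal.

41.5

Subinterval widths: 0.25, 2.25, 0.25, 0.75.
Right endpoints: 0.25, 2.5, 2.75, 3.5.
f(0.25) = 0.25, f(2.5) = 11.5, f(2.75) = 12.75, f(3.5) = 16.5.
Sum = Σ Δu_i · f(u_i).
Sum = 41.5.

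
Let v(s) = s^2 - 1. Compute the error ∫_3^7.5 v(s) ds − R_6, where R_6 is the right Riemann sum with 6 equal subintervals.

Exact integral: ∫_3^7.5 v(s) ds = 127.125.
R_6 = 145.265625.
Error = 127.125 − 145.265625 = -18.140625.

-18.140625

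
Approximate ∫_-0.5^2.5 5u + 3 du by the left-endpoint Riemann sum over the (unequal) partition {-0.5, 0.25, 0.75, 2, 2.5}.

Subinterval widths: 0.75, 0.5, 1.25, 0.5.
Left endpoints: -0.5, 0.25, 0.75, 2.
f(-0.5) = 0.5, f(0.25) = 4.25, f(0.75) = 6.75, f(2) = 13.
Sum = Σ Δu_i · f(u_i).
Sum = 17.4375.

17.4375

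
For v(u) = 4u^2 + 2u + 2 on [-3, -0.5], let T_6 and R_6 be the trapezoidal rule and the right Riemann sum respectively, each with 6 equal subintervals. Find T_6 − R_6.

T_6 ≈ 32.372685.
R_6 ≈ 26.122685.
T_6 − R_6 = 6.25.

6.25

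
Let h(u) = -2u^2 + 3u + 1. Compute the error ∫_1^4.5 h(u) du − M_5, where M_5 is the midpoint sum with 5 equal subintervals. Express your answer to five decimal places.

Exact integral: ∫_1^4.5 h(u) du ≈ -27.7083333.
M_5 = -27.4225.
Error ≈ -27.7083333 − (-27.4225) ≈ -0.28583.

-0.28583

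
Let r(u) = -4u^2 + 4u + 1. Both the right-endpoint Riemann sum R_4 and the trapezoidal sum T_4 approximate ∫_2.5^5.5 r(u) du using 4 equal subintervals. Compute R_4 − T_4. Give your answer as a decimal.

-31.5

R_4 = -182.625.
T_4 = -151.125.
R_4 − T_4 = -31.5.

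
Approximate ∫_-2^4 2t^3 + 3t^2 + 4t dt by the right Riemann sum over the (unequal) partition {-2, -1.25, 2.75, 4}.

Subinterval widths: 0.75, 4, 1.25.
Right endpoints: -1.25, 2.75, 4.
f(-1.25) = -4.21875, f(2.75) = 75.28125, f(4) = 192.
Sum = Σ Δt_i · f(t_i).
Sum = 537.9609375.

537.9609375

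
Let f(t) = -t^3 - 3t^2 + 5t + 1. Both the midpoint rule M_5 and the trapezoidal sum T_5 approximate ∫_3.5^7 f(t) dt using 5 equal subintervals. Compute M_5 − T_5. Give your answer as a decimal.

8.0390625

M_5 = -764.8046875.
T_5 = -772.84375.
M_5 − T_5 = 8.0390625.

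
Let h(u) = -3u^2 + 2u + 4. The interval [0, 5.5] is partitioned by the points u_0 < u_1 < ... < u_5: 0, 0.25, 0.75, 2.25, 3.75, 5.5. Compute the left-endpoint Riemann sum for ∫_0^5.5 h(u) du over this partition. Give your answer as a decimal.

-54.859375

Subinterval widths: 0.25, 0.5, 1.5, 1.5, 1.75.
Left endpoints: 0, 0.25, 0.75, 2.25, 3.75.
h(0) = 4, h(0.25) = 4.3125, h(0.75) = 3.8125, h(2.25) = -6.6875, h(3.75) = -30.6875.
Sum = Σ Δu_i · h(u_i).
Sum = -54.859375.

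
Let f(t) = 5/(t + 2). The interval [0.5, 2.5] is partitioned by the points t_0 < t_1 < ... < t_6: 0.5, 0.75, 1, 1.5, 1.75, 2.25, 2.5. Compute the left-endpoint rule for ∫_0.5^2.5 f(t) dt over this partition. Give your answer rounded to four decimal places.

3.1058

Subinterval widths: 0.25, 0.25, 0.5, 0.25, 0.5, 0.25.
Left endpoints: 0.5, 0.75, 1, 1.5, 1.75, 2.25.
f(0.5) = 2, f(0.75) = 20/11, f(1) = 5/3, f(1.5) = 10/7, f(1.75) = 4/3, f(2.25) = 20/17.
Sum = Σ Δt_i · f(t_i).
Sum ≈ 3.1058.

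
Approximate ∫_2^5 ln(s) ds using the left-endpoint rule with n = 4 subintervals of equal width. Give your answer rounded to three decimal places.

3.303

Δs = (5 − 2)/4 = 0.75.
Left endpoints: 2, 2.75, 3.5, 4.25.
f(2) ≈ 0.693, f(2.75) ≈ 1.012, f(3.5) ≈ 1.253, f(4.25) ≈ 1.447.
Sum = Δs · [f(2) + f(2.75) + f(3.5) + f(4.25)].
Sum ≈ 3.303.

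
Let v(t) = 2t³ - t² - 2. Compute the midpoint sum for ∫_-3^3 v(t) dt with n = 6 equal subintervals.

-29.5

Δt = (3 − (-3))/6 = 1.
Midpoints: -2.5, -1.5, -0.5, 0.5, 1.5, 2.5.
v(-2.5) = -39.5, v(-1.5) = -11, v(-0.5) = -2.5, v(0.5) = -2, v(1.5) = 2.5, v(2.5) = 23.
Sum = Δt · [v(-2.5) + v(-1.5) + v(-0.5) + ...].
Sum = -29.5.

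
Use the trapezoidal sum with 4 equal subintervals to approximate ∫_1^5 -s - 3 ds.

Δs = (5 − 1)/4 = 1.
f(1) = -4, f(2) = -5, f(3) = -6, f(4) = -7, f(5) = -8.
T_4 = (Δs/2)·[f(s_0) + 2f(s_1) + 2f(s_2) + 2f(s_3) + f(s_4)].
Sum = -24.

-24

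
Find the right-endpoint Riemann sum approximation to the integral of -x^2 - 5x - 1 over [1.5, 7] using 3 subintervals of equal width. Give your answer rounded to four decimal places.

-306.7269

Δx = (7 − 1.5)/3 = 11/6.
Right endpoints: 10/3, 31/6, 7.
f(10/3) = -259/9, f(31/6) = -1927/36, f(7) = -85.
Sum = Δx · [f(10/3) + f(31/6) + f(7)].
Sum ≈ -306.7269.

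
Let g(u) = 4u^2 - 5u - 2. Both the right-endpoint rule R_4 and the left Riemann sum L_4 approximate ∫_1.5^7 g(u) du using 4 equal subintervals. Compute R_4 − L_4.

219.3125

R_4 = 441.546875.
L_4 = 222.234375.
R_4 − L_4 = 219.3125.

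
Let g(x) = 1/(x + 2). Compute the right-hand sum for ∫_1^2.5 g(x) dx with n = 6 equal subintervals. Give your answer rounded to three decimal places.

0.392

Δx = (2.5 − 1)/6 = 0.25.
Right endpoints: 1.25, 1.5, 1.75, 2, 2.25, 2.5.
g(1.25) = 4/13, g(1.5) = 2/7, g(1.75) = 4/15, g(2) = 0.25, g(2.25) = 4/17, g(2.5) = 2/9.
Sum = Δx · [g(1.25) + g(1.5) + g(1.75) + ...].
Sum ≈ 0.392.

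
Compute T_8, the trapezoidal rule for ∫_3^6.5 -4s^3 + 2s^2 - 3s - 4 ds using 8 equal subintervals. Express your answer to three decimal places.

-1608.995

Δs = (6.5 − 3)/8 = 0.4375.
f(3) = -103, f(3.4375) = -156831/1024, f(3.875) = -218.3359375, f(4.3125) = -307765/1024, f(4.75) = -401.8125, f(5.1875) = -536707/1024, f(5.625) = -669.5078125, f(6.0625) = -860121/1024, f(6.5) = -1037.5.
T_8 = (Δs/2)·[f(s_0) + 2f(s_1) + ... + 2f(s_{7}) + f(s_8)].
Sum ≈ -1608.995.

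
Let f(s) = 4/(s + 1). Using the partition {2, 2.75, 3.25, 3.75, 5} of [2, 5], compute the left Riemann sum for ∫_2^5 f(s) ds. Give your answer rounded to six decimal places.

3.056553

Subinterval widths: 0.75, 0.5, 0.5, 1.25.
Left endpoints: 2, 2.75, 3.25, 3.75.
f(2) = 4/3, f(2.75) = 16/15, f(3.25) = 16/17, f(3.75) = 16/19.
Sum = Σ Δs_i · f(s_i).
Sum ≈ 3.056553.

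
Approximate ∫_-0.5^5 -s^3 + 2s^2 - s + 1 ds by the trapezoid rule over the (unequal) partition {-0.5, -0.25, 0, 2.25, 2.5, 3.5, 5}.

Subinterval widths: 0.25, 0.25, 2.25, 0.25, 1, 1.5.
f(-0.5) = 2.125, f(-0.25) = 1.390625, f(0) = 1, f(2.25) = -2.515625, f(2.5) = -4.625, f(3.5) = -20.875, f(5) = -79.
On each subinterval the trapezoid contributes (Δs_i/2)·[f(s_{i-1}) + f(s_i)].
Sum = -89.515625.

-89.515625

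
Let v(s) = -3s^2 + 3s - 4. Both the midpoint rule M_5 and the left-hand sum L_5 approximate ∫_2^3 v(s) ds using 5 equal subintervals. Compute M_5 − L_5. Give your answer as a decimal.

M_5 = -15.49.
L_5 = -14.32.
M_5 − L_5 = -1.17.

-1.17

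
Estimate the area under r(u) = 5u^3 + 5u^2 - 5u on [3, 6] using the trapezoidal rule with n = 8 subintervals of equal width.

Δu = (6 − 3)/8 = 0.375.
r(3) = 165, r(3.375) = 118935/512, r(3.75) = 315.234375, r(4.125) = 212685/512, r(4.5) = 534.375, r(4.875) = 344955/512, r(5.25) = 835.078125, r(5.625) = 522225/512, r(6) = 1230.
T_8 = (Δu/2)·[r(u_0) + 2r(u_1) + ... + 2r(u_{7}) + r(u_8)].
Sum = 1771.34765625.

1771.34765625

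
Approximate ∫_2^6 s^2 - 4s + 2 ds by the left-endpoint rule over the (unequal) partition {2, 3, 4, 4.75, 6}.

5.453125

Subinterval widths: 1, 1, 0.75, 1.25.
Left endpoints: 2, 3, 4, 4.75.
f(2) = -2, f(3) = -1, f(4) = 2, f(4.75) = 5.5625.
Sum = Σ Δs_i · f(s_i).
Sum = 5.453125.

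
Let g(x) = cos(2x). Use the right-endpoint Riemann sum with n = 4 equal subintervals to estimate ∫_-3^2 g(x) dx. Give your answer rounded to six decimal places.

-1.223826

Δx = (2 − (-3))/4 = 1.25.
Right endpoints: -1.75, -0.5, 0.75, 2.
g(-1.75) ≈ -0.936457, g(-0.5) ≈ 0.540302, g(0.75) ≈ 0.070737, g(2) ≈ -0.653644.
Sum = Δx · [g(-1.75) + g(-0.5) + g(0.75) + g(2)].
Sum ≈ -1.223826.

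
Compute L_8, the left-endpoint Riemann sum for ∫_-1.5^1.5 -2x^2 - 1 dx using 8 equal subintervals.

Δx = (1.5 − (-1.5))/8 = 0.375.
Left endpoints: -1.5, -1.125, -0.75, -0.375, 0, 0.375, 0.75, 1.125.
f(-1.5) = -5.5, f(-1.125) = -3.53125, f(-0.75) = -2.125, f(-0.375) = -1.28125, f(0) = -1, f(0.375) = -1.28125, f(0.75) = -2.125, f(1.125) = -3.53125.
Sum = Δx · [f(-1.5) + f(-1.125) + f(-0.75) + ...].
Sum = -7.640625.

-7.640625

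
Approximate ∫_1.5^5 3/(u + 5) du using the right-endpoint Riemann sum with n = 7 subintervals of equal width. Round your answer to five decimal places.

Δu = (5 − 1.5)/7 = 0.5.
Right endpoints: 2, 2.5, 3, 3.5, 4, 4.5, 5.
f(2) = 3/7, f(2.5) = 0.4, f(3) = 0.375, f(3.5) = 6/17, f(4) = 1/3, f(4.5) = 6/19, f(5) = 0.3.
Sum = Δu · [f(2) + f(2.5) + f(3) + ...].
Sum ≈ 1.25282.

1.25282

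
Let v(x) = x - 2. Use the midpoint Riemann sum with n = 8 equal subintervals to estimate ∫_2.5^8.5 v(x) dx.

Δx = (8.5 − 2.5)/8 = 0.75.
Midpoints: 2.875, 3.625, 4.375, 5.125, 5.875, 6.625, 7.375, 8.125.
v(2.875) = 0.875, v(3.625) = 1.625, v(4.375) = 2.375, v(5.125) = 3.125, v(5.875) = 3.875, v(6.625) = 4.625, v(7.375) = 5.375, v(8.125) = 6.125.
Sum = Δx · [v(2.875) + v(3.625) + v(4.375) + ...].
Sum = 21.

21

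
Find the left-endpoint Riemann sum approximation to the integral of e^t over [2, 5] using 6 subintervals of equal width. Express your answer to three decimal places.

Δt = (5 − 2)/6 = 0.5.
Left endpoints: 2, 2.5, 3, 3.5, 4, 4.5.
f(2) ≈ 7.389, f(2.5) ≈ 12.182, f(3) ≈ 20.086, f(3.5) ≈ 33.115, f(4) ≈ 54.598, f(4.5) ≈ 90.017.
Sum = Δt · [f(2) + f(2.5) + f(3) + ...].
Sum ≈ 108.694.

108.694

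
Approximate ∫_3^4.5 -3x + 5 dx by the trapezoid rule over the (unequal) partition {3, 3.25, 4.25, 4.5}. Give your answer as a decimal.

Subinterval widths: 0.25, 1, 0.25.
f(3) = -4, f(3.25) = -4.75, f(4.25) = -7.75, f(4.5) = -8.5.
On each subinterval the trapezoid contributes (Δx_i/2)·[f(x_{i-1}) + f(x_i)].
Sum = -9.375.

-9.375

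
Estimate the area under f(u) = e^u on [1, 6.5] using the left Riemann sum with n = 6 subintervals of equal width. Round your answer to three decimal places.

Δu = (6.5 − 1)/6 = 11/12.
Left endpoints: 1, 23/12, 17/6, 3.75, 14/3, 67/12.
f(1) ≈ 2.718, f(23/12) ≈ 6.798, f(17/6) ≈ 17.002, f(3.75) ≈ 42.521, f(14/3) ≈ 106.343, f(67/12) ≈ 265.957.
Sum = Δu · [f(1) + f(23/12) + f(17/6) + ...].
Sum ≈ 404.561.

404.561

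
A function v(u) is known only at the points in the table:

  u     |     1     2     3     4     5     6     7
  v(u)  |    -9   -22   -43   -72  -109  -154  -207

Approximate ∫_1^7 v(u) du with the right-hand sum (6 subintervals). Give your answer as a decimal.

-607

Δu = 1.
Sum = 1·[(-22) + (-43) + (-72) + (-109) + (-154) + (-207)] = -607.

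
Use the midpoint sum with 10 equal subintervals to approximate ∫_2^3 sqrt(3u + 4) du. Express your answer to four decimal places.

Δu = (3 − 2)/10 = 0.1.
Midpoints: 2.05, 2.15, 2.25, 2.35, 2.45, 2.55, 2.65, 2.75, 2.85, 2.95.
f(2.05) ≈ 3.1859, f(2.15) ≈ 3.2326, f(2.25) ≈ 3.2787, f(2.35) ≈ 3.3242, f(2.45) ≈ 3.3690, f(2.55) ≈ 3.4132, f(2.65) ≈ 3.4569, f(2.75) ≈ 3.5000, f(2.85) ≈ 3.5426, f(2.95) ≈ 3.5847.
Sum = Δu · [f(2.05) + f(2.15) + f(2.25) + ...].
Sum ≈ 3.3888.

3.3888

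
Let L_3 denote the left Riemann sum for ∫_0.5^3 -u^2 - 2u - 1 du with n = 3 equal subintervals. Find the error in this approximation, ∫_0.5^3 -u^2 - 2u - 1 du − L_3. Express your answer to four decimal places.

Exact integral: ∫_0.5^3 f(u) du ≈ -20.208333.
L_3 ≈ -14.768519.
Error ≈ -20.208333 − (-14.768519) ≈ -5.4398.

-5.4398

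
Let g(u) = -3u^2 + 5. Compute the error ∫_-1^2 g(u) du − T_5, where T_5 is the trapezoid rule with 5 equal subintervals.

0.54

Exact integral: ∫_-1^2 g(u) du = 6.
T_5 = 5.46.
Error = 6 − 5.46 = 0.54.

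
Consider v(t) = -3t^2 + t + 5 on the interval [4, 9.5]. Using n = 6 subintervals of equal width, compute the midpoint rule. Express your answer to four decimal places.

Δt = (9.5 − 4)/6 = 11/12.
Midpoints: 107/24, 5.375, 151/24, 173/24, 8.125, 217/24.
v(107/24) = -50.171875, v(5.375) = -76.296875, v(151/24) = -20633/192, v(173/24) = -143.671875, v(8.125) = -184.921875, v(217/24) = -44393/192.
Sum = Δt · [v(107/24) + v(5.375) + v(151/24) + ...].
Sum ≈ -727.5946.

-727.5946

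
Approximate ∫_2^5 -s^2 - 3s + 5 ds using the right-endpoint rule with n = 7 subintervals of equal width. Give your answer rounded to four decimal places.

-62.0204

Δs = (5 − 2)/7 = 3/7.
Right endpoints: 17/7, 20/7, 23/7, 26/7, 29/7, 32/7, 5.
f(17/7) = -401/49, f(20/7) = -575/49, f(23/7) = -767/49, f(26/7) = -977/49, f(29/7) = -1205/49, f(32/7) = -1451/49, f(5) = -35.
Sum = Δs · [f(17/7) + f(20/7) + f(23/7) + ...].
Sum ≈ -62.0204.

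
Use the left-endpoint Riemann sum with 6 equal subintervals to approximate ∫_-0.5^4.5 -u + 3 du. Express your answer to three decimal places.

Δu = (4.5 − (-0.5))/6 = 5/6.
Left endpoints: -0.5, 1/3, 7/6, 2, 17/6, 11/3.
f(-0.5) = 3.5, f(1/3) = 8/3, f(7/6) = 11/6, f(2) = 1, f(17/6) = 1/6, f(11/3) = -2/3.
Sum = Δu · [f(-0.5) + f(1/3) + f(7/6) + ...].
Sum ≈ 7.083.

7.083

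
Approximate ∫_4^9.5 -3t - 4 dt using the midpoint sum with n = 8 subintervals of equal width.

-133.375

Δt = (9.5 − 4)/8 = 0.6875.
Midpoints: 4.34375, 5.03125, 5.71875, 6.40625, 7.09375, 7.78125, 8.46875, 9.15625.
f(4.34375) = -17.03125, f(5.03125) = -19.09375, f(5.71875) = -21.15625, f(6.40625) = -23.21875, f(7.09375) = -25.28125, f(7.78125) = -27.34375, f(8.46875) = -29.40625, f(9.15625) = -31.46875.
Sum = Δt · [f(4.34375) + f(5.03125) + f(5.71875) + ...].
Sum = -133.375.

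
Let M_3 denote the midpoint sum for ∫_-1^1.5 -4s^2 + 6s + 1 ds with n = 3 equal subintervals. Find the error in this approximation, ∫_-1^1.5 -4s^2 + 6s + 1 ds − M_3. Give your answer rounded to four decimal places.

-0.5787

Exact integral: ∫_-1^1.5 f(s) ds ≈ 0.416667.
M_3 ≈ 0.995370.
Error ≈ 0.416667 − 0.995370 ≈ -0.5787.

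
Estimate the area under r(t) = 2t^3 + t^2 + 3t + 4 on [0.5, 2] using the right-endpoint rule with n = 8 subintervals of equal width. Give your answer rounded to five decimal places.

Δt = (2 − 0.5)/8 = 0.1875.
Right endpoints: 0.6875, 0.875, 1.0625, 1.25, 1.4375, 1.625, 1.8125, 2.
r(0.6875) = 14715/2048, r(0.875) = 8.73046875, r(1.0625) = 21945/2048, r(1.25) = 13.21875, r(1.4375) = 33423/2048, r(1.625) = 20.09765625, r(1.8125) = 50445/2048, r(2) = 30.
Sum = Δt · [r(0.6875) + r(0.875) + r(1.0625) + ...].
Sum ≈ 24.54346.

24.54346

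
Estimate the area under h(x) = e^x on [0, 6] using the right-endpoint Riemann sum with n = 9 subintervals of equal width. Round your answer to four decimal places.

Δx = (6 − 0)/9 = 2/3.
Right endpoints: 2/3, 4/3, 2, 8/3, 10/3, 4, 14/3, 16/3, 6.
h(2/3) ≈ 1.9477, h(4/3) ≈ 3.7937, h(2) ≈ 7.3891, h(8/3) ≈ 14.3919, h(10/3) ≈ 28.0316, h(4) ≈ 54.5982, h(14/3) ≈ 106.3427, h(16/3) ≈ 207.1272, h(6) ≈ 403.4288.
Sum = Δx · [h(2/3) + h(4/3) + h(2) + ...].
Sum ≈ 551.3672.

551.3672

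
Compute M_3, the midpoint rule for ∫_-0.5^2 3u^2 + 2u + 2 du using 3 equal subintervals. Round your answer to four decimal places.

16.4410

Δu = (2 − (-0.5))/3 = 5/6.
Midpoints: -1/12, 0.75, 19/12.
f(-1/12) = 89/48, f(0.75) = 5.1875, f(19/12) = 12.6875.
Sum = Δu · [f(-1/12) + f(0.75) + f(19/12)].
Sum ≈ 16.4410.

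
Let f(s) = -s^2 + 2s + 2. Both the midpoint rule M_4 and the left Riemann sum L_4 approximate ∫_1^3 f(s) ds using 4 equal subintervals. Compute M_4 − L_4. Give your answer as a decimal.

M_4 = 3.375.
L_4 = 4.25.
M_4 − L_4 = -0.875.

-0.875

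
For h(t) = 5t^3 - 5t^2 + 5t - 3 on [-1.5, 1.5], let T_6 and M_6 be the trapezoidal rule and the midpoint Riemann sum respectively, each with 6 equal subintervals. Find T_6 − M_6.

-0.9375

T_6 = -20.875.
M_6 = -19.9375.
T_6 − M_6 = -0.9375.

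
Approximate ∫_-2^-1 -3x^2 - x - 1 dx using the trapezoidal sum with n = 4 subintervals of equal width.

-6.53125

Δx = (-1 − (-2))/4 = 0.25.
f(-2) = -11, f(-1.75) = -8.4375, f(-1.5) = -6.25, f(-1.25) = -4.4375, f(-1) = -3.
T_4 = (Δx/2)·[f(x_0) + 2f(x_1) + 2f(x_2) + 2f(x_3) + f(x_4)].
Sum = -6.53125.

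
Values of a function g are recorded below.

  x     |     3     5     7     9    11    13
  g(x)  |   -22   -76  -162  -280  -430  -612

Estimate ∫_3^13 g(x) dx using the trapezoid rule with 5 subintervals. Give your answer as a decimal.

Δx = 2.
T_5 = (2/2)·[(-22) + 2·(-76) + 2·(-162) + 2·(-280) + 2·(-430) + (-612)] = -2530.

-2530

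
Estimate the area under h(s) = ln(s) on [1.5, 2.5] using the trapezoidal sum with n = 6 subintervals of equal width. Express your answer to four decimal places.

0.6819

Δs = (2.5 − 1.5)/6 = 1/6.
h(1.5) ≈ 0.4055, h(5/3) ≈ 0.5108, h(11/6) ≈ 0.6061, h(2) ≈ 0.6931, h(13/6) ≈ 0.7732, h(7/3) ≈ 0.8473, h(2.5) ≈ 0.9163.
T_6 = (Δs/2)·[h(s_0) + 2h(s_1) + ... + 2h(s_{5}) + h(s_6)].
Sum ≈ 0.6819.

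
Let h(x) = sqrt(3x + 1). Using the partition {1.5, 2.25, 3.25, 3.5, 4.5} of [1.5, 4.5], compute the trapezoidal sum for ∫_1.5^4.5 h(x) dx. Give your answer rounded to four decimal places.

9.3880

Subinterval widths: 0.75, 1, 0.25, 1.
h(1.5) ≈ 2.3452, h(2.25) ≈ 2.7839, h(3.25) ≈ 3.2787, h(3.5) ≈ 3.3912, h(4.5) ≈ 3.8079.
On each subinterval the trapezoid contributes (Δx_i/2)·[h(x_{i-1}) + h(x_i)].
Sum ≈ 9.3880.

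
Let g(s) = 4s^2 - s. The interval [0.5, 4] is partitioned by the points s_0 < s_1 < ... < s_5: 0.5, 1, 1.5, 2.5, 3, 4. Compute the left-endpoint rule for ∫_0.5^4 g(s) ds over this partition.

53.5

Subinterval widths: 0.5, 0.5, 1, 0.5, 1.
Left endpoints: 0.5, 1, 1.5, 2.5, 3.
g(0.5) = 0.5, g(1) = 3, g(1.5) = 7.5, g(2.5) = 22.5, g(3) = 33.
Sum = Σ Δs_i · g(s_i).
Sum = 53.5.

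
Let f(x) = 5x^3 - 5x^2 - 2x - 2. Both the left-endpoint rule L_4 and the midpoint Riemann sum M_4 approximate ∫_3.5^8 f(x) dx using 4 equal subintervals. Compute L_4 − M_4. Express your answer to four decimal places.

-1053.1187

L_4 ≈ 2998.116211.
M_4 ≈ 4051.234863.
L_4 − M_4 ≈ -1053.1187.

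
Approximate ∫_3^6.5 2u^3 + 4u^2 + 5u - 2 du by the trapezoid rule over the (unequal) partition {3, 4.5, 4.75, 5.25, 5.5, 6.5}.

1280.78125

Subinterval widths: 1.5, 0.25, 0.5, 0.25, 1.
f(3) = 103, f(4.5) = 283.75, f(4.75) = 326.34375, f(5.25) = 423.90625, f(5.5) = 479.25, f(6.5) = 748.75.
On each subinterval the trapezoid contributes (Δu_i/2)·[f(u_{i-1}) + f(u_i)].
Sum = 1280.78125.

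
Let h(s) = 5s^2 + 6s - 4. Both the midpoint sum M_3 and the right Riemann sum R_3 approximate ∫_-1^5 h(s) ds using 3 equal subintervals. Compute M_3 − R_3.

-186

M_3 = 248.
R_3 = 434.
M_3 − R_3 = -186.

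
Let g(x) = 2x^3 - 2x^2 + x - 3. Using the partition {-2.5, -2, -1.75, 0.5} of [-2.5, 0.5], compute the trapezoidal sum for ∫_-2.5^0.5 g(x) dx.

-53.2734375

Subinterval widths: 0.5, 0.25, 2.25.
g(-2.5) = -49.25, g(-2) = -29, g(-1.75) = -21.59375, g(0.5) = -2.75.
On each subinterval the trapezoid contributes (Δx_i/2)·[g(x_{i-1}) + g(x_i)].
Sum = -53.2734375.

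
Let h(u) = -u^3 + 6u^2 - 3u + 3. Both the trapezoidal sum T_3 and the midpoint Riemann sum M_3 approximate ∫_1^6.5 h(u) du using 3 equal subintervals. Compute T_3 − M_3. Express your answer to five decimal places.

T_3 ≈ 39.6840278.
M_3 ≈ 63.9470486.
T_3 − M_3 ≈ -24.26302.

-24.26302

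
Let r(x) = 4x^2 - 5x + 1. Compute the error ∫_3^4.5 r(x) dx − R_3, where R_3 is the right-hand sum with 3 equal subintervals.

-9.625

Exact integral: ∫_3^4.5 r(x) dx = 58.875.
R_3 = 68.5.
Error = 58.875 − 68.5 = -9.625.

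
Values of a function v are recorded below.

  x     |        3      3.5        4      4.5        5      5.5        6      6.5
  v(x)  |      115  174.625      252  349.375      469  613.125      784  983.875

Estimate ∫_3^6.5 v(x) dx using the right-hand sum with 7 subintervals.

Δx = 0.5.
Sum = 0.5·[174.625 + 252 + 349.375 + 469 + 613.125 + 784 + 983.875] = 1813.

1813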